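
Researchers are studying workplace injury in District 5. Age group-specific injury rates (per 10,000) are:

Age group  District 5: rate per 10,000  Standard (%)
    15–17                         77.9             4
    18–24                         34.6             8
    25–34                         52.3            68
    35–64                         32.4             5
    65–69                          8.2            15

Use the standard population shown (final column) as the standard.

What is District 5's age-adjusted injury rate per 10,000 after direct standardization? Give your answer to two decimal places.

Standard weights: 0.04, 0.08, 0.68, 0.05, 0.15.
Standardized rate: 0.0400×77.9 + 0.0800×34.6 + 0.6800×52.3 + 0.0500×32.4 + 0.1500×8.2 = 44.2980 per 10,000.

44.30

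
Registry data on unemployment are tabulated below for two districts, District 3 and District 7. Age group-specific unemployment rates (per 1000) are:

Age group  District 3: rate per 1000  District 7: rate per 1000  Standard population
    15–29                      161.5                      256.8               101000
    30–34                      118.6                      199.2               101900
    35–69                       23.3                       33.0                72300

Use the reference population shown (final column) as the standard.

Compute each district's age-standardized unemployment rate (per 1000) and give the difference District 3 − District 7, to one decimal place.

-67.4

Standard total = 275200; weights = 0.3670, 0.3703, 0.2627.
District 3: 0.3670×161.5 + 0.3703×118.6 + 0.2627×23.3 = 109.3075 per 1000.
District 7: 0.3670×256.8 + 0.3703×199.2 + 0.2627×33.0 = 176.6758 per 1000.
Difference = 109.3075 − 176.6758 = -67.3683.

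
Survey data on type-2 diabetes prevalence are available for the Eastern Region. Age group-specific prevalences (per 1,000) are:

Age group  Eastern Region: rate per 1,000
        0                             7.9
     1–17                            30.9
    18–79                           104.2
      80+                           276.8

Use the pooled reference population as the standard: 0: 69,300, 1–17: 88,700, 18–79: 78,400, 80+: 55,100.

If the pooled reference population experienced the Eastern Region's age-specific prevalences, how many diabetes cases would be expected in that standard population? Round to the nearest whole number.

Expected diabetes cases = Σ (standard pop × age-specific rate ÷ 1,000)
= 69,300×7.9/1,000 + 88,700×30.9/1,000 + 78,400×104.2/1,000 + 55,100×276.8/1,000
= 547.47 + 2740.83 + 8169.28 + 15251.68 = 26709.26.

26709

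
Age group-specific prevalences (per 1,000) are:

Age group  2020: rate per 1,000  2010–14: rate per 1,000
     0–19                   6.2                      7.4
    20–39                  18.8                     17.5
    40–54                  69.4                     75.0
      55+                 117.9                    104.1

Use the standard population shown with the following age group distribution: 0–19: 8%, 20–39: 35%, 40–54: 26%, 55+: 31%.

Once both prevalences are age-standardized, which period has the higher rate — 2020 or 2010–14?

Standard weights: 0.08, 0.35, 0.26, 0.31.
2020: 0.0800×6.2 + 0.3500×18.8 + 0.2600×69.4 + 0.3100×117.9 = 61.6690 per 1,000.
2010–14: 0.0800×7.4 + 0.3500×17.5 + 0.2600×75.0 + 0.3100×104.1 = 58.4880 per 1,000.

2020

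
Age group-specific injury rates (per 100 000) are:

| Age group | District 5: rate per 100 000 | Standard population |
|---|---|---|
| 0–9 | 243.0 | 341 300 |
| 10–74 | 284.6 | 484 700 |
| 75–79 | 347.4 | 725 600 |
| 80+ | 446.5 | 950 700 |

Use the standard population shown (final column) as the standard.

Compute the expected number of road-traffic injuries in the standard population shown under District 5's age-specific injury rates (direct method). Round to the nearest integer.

8974

Expected road-traffic injuries = Σ (standard pop × age-specific rate ÷ 100 000)
= 341 300×243.0/100 000 + 484 700×284.6/100 000 + 725 600×347.4/100 000 + 950 700×446.5/100 000
= 829.36 + 1379.46 + 2520.73 + 4244.88 = 8974.43.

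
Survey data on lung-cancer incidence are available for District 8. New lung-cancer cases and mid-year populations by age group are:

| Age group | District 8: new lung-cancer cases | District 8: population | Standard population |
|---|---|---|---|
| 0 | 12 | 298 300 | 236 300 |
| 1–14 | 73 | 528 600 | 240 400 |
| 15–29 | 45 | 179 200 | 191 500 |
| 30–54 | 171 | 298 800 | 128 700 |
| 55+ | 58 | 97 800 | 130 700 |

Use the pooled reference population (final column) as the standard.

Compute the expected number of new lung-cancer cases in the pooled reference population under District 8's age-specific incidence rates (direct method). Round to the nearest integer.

Age-specific rates per 100 000 for District 8: 4.02, 13.81, 25.11, 57.23, 59.30.
Expected new lung-cancer cases = Σ (standard pop × age-specific rate ÷ 100 000)
= 236 300×4.02/100 000 + 240 400×13.81/100 000 + 191 500×25.11/100 000 + 128 700×57.23/100 000 + 130 700×59.30/100 000
= 9.51 + 33.20 + 48.09 + 73.65 + 77.51 = 241.96.

242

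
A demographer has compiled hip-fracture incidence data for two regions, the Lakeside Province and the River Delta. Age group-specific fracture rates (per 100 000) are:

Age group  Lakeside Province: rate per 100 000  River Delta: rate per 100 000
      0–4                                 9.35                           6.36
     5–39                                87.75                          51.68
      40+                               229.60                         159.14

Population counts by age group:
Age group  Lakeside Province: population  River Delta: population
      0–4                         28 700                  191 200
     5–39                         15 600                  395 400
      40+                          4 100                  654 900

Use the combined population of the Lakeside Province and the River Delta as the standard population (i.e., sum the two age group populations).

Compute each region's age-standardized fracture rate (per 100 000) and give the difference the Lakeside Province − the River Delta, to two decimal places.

Combined standard total = 1 289 900; weights = 0.1705, 0.3186, 0.5109.
The Lakeside Province: 0.1705×9.35 + 0.3186×87.75 + 0.5109×229.60 = 146.8546 per 100 000.
The River Delta: 0.1705×6.36 + 0.3186×51.68 + 0.5109×159.14 = 98.8544 per 100 000.
Difference = 146.8546 − 98.8544 = 48.0002.

48.00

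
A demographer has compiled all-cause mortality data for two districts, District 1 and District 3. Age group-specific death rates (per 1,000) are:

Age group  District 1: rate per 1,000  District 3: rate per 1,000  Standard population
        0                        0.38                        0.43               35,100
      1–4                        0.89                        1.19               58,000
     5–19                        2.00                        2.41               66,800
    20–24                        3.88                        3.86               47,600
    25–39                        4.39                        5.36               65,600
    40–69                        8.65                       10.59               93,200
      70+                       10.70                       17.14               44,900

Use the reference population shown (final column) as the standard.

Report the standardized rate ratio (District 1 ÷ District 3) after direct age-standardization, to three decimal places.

0.772

Standard total = 411,200; weights = 0.0854, 0.1411, 0.1625, 0.1158, 0.1595, 0.2267, 0.1092.
District 1: 0.0854×0.38 + 0.1411×0.89 + 0.1625×2.00 + 0.1158×3.88 + 0.1595×4.39 + 0.2267×8.65 + 0.1092×10.70 = 4.7613 per 1,000.
District 3: 0.0854×0.43 + 0.1411×1.19 + 0.1625×2.41 + 0.1158×3.86 + 0.1595×5.36 + 0.2267×10.59 + 0.1092×17.14 = 6.1698 per 1,000.
Ratio = 4.7613 ÷ 6.1698 = 0.77171.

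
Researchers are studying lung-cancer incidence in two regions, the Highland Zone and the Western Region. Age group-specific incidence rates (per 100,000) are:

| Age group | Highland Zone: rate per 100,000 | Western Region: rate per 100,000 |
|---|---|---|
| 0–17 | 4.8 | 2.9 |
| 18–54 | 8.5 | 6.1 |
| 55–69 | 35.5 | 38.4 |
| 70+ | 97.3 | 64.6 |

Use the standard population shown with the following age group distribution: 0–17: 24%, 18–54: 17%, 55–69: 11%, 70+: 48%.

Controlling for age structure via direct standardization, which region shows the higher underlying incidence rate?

Standard weights: 0.24, 0.17, 0.11, 0.48.
The Highland Zone: 0.2400×4.8 + 0.1700×8.5 + 0.1100×35.5 + 0.4800×97.3 = 53.2060 per 100,000.
The Western Region: 0.2400×2.9 + 0.1700×6.1 + 0.1100×38.4 + 0.4800×64.6 = 36.9650 per 100,000.

Highland Zone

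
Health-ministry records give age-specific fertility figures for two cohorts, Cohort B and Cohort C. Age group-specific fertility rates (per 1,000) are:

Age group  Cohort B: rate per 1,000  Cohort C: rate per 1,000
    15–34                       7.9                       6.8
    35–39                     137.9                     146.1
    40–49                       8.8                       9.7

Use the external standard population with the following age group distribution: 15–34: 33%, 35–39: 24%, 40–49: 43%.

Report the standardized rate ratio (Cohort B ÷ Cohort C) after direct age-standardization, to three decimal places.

Standard weights: 0.33, 0.24, 0.43.
Cohort B: 0.3300×7.9 + 0.2400×137.9 + 0.4300×8.8 = 39.4870 per 1,000.
Cohort C: 0.3300×6.8 + 0.2400×146.1 + 0.4300×9.7 = 41.4790 per 1,000.
Ratio = 39.4870 ÷ 41.4790 = 0.95198.

0.952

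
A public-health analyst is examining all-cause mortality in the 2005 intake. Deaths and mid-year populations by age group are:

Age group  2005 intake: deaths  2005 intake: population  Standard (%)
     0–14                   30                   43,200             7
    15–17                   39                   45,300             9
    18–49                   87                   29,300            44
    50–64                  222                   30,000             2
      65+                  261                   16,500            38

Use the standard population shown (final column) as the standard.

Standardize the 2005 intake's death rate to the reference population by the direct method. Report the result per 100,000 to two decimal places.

Age-specific rates per 100,000 for the 2005 intake: 69.44, 86.09, 296.93, 740.00, 1581.82.
Standard weights: 0.07, 0.09, 0.44, 0.02, 0.38.
Standardized rate: 0.0700×69.44 + 0.0900×86.09 + 0.4400×296.93 + 0.0200×740.00 + 0.3800×1581.82 = 759.1488 per 100,000.

759.15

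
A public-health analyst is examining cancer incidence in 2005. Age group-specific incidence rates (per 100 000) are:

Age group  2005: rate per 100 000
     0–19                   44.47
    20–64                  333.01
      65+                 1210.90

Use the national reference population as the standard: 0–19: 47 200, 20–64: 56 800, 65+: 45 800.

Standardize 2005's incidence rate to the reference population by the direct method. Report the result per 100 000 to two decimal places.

Standard total = 149 800; weights = 0.3151, 0.3792, 0.3057.
Standardized rate: 0.3151×44.47 + 0.3792×333.01 + 0.3057×1210.90 = 510.5018 per 100 000.

510.50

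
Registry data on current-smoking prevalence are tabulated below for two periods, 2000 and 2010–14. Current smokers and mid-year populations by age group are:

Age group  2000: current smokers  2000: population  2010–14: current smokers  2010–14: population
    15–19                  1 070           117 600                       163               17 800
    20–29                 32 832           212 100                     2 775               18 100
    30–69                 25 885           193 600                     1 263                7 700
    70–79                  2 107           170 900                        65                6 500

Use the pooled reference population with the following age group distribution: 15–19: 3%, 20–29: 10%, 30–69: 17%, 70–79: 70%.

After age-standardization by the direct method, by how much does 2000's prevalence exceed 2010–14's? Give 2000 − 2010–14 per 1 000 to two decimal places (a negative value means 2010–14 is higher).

Age-specific rates per 1 000 for 2000: 9.099, 154.795, 133.704, 12.329.
For 2010–14: 9.157, 153.315, 164.026, 10.000.
Standard weights: 0.03, 0.10, 0.17, 0.70.
2000: 0.0300×9.099 + 0.1000×154.795 + 0.1700×133.704 + 0.7000×12.329 = 47.1122 per 1 000.
2010–14: 0.0300×9.157 + 0.1000×153.315 + 0.1700×164.026 + 0.7000×10.000 = 50.4906 per 1 000.
Difference = 47.1122 − 50.4906 = -3.3784.

-3.38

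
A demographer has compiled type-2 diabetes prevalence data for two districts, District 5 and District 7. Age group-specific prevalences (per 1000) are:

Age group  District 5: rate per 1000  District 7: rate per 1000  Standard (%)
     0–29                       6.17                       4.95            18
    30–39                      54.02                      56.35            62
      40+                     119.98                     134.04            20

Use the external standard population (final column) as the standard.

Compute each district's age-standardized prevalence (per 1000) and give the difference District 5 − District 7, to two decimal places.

-4.04

Standard weights: 0.18, 0.62, 0.20.
District 5: 0.1800×6.17 + 0.6200×54.02 + 0.2000×119.98 = 58.5990 per 1000.
District 7: 0.1800×4.95 + 0.6200×56.35 + 0.2000×134.04 = 62.6360 per 1000.
Difference = 58.5990 − 62.6360 = -4.0370.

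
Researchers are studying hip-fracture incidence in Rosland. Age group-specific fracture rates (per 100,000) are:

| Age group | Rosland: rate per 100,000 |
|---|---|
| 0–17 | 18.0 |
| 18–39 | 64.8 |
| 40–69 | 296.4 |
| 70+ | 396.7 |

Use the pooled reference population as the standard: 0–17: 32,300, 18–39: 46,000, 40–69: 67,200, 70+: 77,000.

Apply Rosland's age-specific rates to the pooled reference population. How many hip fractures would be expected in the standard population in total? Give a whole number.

Expected hip fractures = Σ (standard pop × age-specific rate ÷ 100,000)
= 32,300×18.0/100,000 + 46,000×64.8/100,000 + 67,200×296.4/100,000 + 77,000×396.7/100,000
= 5.81 + 29.81 + 199.18 + 305.46 = 540.26.

540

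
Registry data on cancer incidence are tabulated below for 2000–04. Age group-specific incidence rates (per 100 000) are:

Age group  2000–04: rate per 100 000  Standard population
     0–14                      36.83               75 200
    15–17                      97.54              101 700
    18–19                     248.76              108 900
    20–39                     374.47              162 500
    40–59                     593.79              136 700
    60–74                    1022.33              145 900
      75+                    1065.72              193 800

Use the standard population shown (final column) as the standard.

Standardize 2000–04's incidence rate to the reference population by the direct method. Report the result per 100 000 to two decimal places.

581.27

Standard total = 924 700; weights = 0.0813, 0.1100, 0.1178, 0.1757, 0.1478, 0.1578, 0.2096.
Standardized rate: 0.0813×36.83 + 0.1100×97.54 + 0.1178×248.76 + 0.1757×374.47 + 0.1478×593.79 + 0.1578×1022.33 + 0.2096×1065.72 = 581.2657 per 100 000.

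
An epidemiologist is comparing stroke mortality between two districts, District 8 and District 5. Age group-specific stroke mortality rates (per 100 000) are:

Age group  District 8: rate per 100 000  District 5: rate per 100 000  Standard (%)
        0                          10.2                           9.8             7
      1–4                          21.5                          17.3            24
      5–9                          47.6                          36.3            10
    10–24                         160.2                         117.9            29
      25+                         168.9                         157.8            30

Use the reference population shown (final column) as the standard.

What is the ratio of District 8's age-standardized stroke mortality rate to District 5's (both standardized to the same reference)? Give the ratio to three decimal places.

1.197

Standard weights: 0.07, 0.24, 0.10, 0.29, 0.30.
District 8: 0.0700×10.2 + 0.2400×21.5 + 0.1000×47.6 + 0.2900×160.2 + 0.3000×168.9 = 107.7620 per 100 000.
District 5: 0.0700×9.8 + 0.2400×17.3 + 0.1000×36.3 + 0.2900×117.9 + 0.3000×157.8 = 89.9990 per 100 000.
Ratio = 107.7620 ÷ 89.9990 = 1.19737.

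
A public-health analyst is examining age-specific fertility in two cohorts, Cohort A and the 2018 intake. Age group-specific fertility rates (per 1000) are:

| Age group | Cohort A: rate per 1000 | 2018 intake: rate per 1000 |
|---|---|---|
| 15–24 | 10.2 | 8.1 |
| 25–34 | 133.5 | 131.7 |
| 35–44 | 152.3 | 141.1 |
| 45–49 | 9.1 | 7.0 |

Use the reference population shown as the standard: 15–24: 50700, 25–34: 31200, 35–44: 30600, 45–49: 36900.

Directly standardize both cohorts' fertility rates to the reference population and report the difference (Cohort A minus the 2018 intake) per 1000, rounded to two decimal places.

Standard total = 149400; weights = 0.3394, 0.2088, 0.2048, 0.2470.
Cohort A: 0.3394×10.2 + 0.2088×133.5 + 0.2048×152.3 + 0.2470×9.1 = 64.7825 per 1000.
The 2018 intake: 0.3394×8.1 + 0.2088×131.7 + 0.2048×141.1 + 0.2470×7.0 = 60.8813 per 1000.
Difference = 64.7825 − 60.8813 = 3.9012.

3.90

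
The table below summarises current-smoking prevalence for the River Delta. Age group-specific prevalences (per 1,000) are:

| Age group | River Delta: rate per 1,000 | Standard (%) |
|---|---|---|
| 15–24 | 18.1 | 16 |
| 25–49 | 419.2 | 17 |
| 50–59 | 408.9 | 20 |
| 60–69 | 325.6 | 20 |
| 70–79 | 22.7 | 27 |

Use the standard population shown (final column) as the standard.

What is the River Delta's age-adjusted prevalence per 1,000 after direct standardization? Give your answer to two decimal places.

Standard weights: 0.16, 0.17, 0.20, 0.20, 0.27.
Standardized rate: 0.1600×18.1 + 0.1700×419.2 + 0.2000×408.9 + 0.2000×325.6 + 0.2700×22.7 = 227.1890 per 1,000.

227.19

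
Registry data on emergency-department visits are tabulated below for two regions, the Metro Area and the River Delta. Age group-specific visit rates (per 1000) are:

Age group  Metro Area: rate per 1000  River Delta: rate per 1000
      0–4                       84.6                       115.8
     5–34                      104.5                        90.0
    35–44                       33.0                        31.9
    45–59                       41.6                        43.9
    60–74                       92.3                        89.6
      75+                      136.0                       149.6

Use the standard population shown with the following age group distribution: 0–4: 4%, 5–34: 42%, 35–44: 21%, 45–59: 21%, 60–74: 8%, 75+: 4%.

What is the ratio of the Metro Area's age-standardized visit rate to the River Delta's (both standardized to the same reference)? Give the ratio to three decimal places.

1.060

Standard weights: 0.04, 0.42, 0.21, 0.21, 0.08, 0.04.
The Metro Area: 0.0400×84.6 + 0.4200×104.5 + 0.2100×33.0 + 0.2100×41.6 + 0.0800×92.3 + 0.0400×136.0 = 75.7640 per 1000.
The River Delta: 0.0400×115.8 + 0.4200×90.0 + 0.2100×31.9 + 0.2100×43.9 + 0.0800×89.6 + 0.0400×149.6 = 71.5020 per 1000.
Ratio = 75.7640 ÷ 71.5020 = 1.05961.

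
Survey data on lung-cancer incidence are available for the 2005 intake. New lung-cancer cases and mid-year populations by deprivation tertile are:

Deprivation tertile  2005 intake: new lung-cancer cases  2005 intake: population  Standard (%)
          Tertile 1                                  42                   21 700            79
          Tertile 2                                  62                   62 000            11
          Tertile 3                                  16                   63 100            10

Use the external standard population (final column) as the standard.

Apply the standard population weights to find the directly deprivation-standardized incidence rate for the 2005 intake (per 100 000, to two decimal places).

166.44

Deprivation-specific rates per 100 000 for the 2005 intake: 193.55, 100.00, 25.36.
Standard weights: 0.79, 0.11, 0.10.
Standardized rate: 0.7900×193.55 + 0.1100×100.00 + 0.1000×25.36 = 166.4389 per 100 000.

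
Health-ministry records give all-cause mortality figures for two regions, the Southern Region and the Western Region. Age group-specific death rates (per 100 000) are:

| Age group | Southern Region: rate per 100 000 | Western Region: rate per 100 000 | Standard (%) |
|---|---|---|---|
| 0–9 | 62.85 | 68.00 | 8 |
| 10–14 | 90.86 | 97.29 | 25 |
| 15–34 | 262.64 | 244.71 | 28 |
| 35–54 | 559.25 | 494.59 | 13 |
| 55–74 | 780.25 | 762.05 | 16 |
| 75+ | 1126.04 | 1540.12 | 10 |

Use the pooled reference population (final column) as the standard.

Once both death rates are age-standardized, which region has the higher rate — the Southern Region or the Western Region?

Western Region

Standard weights: 0.08, 0.25, 0.28, 0.13, 0.16, 0.10.
The Southern Region: 0.0800×62.85 + 0.2500×90.86 + 0.2800×262.64 + 0.1300×559.25 + 0.1600×780.25 + 0.1000×1126.04 = 411.4287 per 100 000.
The Western Region: 0.0800×68.00 + 0.2500×97.29 + 0.2800×244.71 + 0.1300×494.59 + 0.1600×762.05 + 0.1000×1540.12 = 438.5180 per 100 000.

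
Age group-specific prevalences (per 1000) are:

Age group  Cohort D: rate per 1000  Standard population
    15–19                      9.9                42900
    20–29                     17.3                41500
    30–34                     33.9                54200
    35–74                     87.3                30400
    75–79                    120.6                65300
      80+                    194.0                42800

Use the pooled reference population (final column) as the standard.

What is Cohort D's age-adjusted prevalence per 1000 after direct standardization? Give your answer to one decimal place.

78.7

Standard total = 277100; weights = 0.1548, 0.1498, 0.1956, 0.1097, 0.2357, 0.1545.
Standardized rate: 0.1548×9.9 + 0.1498×17.3 + 0.1956×33.9 + 0.1097×87.3 + 0.2357×120.6 + 0.1545×194.0 = 78.7165 per 1000.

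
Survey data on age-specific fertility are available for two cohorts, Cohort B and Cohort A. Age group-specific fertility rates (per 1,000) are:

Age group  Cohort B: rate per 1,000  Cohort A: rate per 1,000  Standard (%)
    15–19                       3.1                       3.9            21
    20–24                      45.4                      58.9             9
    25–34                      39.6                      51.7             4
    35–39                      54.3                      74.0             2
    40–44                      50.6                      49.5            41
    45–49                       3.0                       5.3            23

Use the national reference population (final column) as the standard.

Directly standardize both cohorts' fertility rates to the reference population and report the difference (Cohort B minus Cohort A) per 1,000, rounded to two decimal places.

-2.34

Standard weights: 0.21, 0.09, 0.04, 0.02, 0.41, 0.23.
Cohort B: 0.2100×3.1 + 0.0900×45.4 + 0.0400×39.6 + 0.0200×54.3 + 0.4100×50.6 + 0.2300×3.0 = 28.8430 per 1,000.
Cohort A: 0.2100×3.9 + 0.0900×58.9 + 0.0400×51.7 + 0.0200×74.0 + 0.4100×49.5 + 0.2300×5.3 = 31.1820 per 1,000.
Difference = 28.8430 − 31.1820 = -2.3390.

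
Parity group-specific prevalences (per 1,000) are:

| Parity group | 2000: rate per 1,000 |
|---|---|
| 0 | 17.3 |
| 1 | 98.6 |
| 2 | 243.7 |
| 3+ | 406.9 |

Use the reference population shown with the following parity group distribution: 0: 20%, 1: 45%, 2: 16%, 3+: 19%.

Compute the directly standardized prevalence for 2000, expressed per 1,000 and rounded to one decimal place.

Standard weights: 0.20, 0.45, 0.16, 0.19.
Standardized rate: 0.2000×17.3 + 0.4500×98.6 + 0.1600×243.7 + 0.1900×406.9 = 164.1330 per 1,000.

164.1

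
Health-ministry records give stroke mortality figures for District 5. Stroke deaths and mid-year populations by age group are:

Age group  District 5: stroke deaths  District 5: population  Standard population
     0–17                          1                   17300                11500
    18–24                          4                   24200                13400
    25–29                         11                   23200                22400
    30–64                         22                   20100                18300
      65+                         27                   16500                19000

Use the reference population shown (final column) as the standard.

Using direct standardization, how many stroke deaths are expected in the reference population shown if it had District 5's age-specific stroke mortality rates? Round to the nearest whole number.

65

Age-specific rates per 100000 for District 5: 5.78, 16.53, 47.41, 109.45, 163.64.
Expected stroke deaths = Σ (standard pop × age-specific rate ÷ 100000)
= 11500×5.78/100000 + 13400×16.53/100000 + 22400×47.41/100000 + 18300×109.45/100000 + 19000×163.64/100000
= 0.66 + 2.21 + 10.62 + 20.03 + 31.09 = 64.62.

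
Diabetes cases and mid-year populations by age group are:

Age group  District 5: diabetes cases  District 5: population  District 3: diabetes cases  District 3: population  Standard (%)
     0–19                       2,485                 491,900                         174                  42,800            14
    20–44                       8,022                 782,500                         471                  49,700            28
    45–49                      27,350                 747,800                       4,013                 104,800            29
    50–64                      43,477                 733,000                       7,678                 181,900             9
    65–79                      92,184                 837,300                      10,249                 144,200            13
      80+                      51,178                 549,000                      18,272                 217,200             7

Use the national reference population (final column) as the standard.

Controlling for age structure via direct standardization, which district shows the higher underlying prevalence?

Age-specific rates per 1,000 for District 5: 5.052, 10.252, 36.574, 59.314, 110.097, 93.220.
For District 3: 4.065, 9.477, 38.292, 42.210, 71.075, 84.125.
Standard weights: 0.14, 0.28, 0.29, 0.09, 0.13, 0.07.
District 5: 0.1400×5.052 + 0.2800×10.252 + 0.2900×36.574 + 0.0900×59.314 + 0.1300×110.097 + 0.0700×93.220 = 40.3604 per 1,000.
District 3: 0.1400×4.065 + 0.2800×9.477 + 0.2900×38.292 + 0.0900×42.210 + 0.1300×71.075 + 0.0700×84.125 = 33.2548 per 1,000.
The crude rates (54.25 vs 55.17) would put District 3 higher, but that reflects its age composition; once standardized to a common age structure, District 5 has the higher underlying rate.

District 5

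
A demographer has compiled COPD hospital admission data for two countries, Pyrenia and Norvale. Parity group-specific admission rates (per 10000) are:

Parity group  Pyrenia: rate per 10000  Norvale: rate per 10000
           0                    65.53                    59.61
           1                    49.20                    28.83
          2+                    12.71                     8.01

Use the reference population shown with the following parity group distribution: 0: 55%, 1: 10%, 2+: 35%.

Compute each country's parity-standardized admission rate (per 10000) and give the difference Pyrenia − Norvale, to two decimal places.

6.94

Standard weights: 0.55, 0.10, 0.35.
Pyrenia: 0.5500×65.53 + 0.1000×49.20 + 0.3500×12.71 = 45.4100 per 10000.
Norvale: 0.5500×59.61 + 0.1000×28.83 + 0.3500×8.01 = 38.4720 per 10000.
Difference = 45.4100 − 38.4720 = 6.9380.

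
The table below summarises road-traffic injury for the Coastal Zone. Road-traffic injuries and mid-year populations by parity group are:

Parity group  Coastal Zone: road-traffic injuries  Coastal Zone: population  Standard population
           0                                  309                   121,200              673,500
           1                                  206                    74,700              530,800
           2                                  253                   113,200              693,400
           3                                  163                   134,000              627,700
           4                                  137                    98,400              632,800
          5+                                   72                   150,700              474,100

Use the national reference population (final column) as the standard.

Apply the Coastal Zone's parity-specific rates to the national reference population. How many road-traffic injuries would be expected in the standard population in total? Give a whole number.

6602

Parity-specific rates per 100,000 for the Coastal Zone: 254.95, 275.77, 223.50, 121.64, 139.23, 47.78.
Expected road-traffic injuries = Σ (standard pop × parity-specific rate ÷ 100,000)
= 673,500×254.95/100,000 + 530,800×275.77/100,000 + 693,400×223.50/100,000 + 627,700×121.64/100,000 + 632,800×139.23/100,000 + 474,100×47.78/100,000
= 1717.09 + 1463.79 + 1549.74 + 763.55 + 881.03 + 226.51 = 6601.70.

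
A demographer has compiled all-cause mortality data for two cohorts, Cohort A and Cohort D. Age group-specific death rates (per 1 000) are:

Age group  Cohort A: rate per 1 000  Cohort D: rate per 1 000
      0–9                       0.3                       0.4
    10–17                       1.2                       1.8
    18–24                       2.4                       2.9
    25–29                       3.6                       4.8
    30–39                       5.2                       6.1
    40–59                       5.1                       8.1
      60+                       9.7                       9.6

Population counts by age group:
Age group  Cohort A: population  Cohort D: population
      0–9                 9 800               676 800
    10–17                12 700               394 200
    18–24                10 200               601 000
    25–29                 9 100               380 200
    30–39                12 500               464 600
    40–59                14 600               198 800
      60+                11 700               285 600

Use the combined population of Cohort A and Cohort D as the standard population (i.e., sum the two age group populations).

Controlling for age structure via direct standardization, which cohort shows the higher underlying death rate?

Combined standard total = 3 081 800; weights = 0.2228, 0.1320, 0.1983, 0.1263, 0.1548, 0.0692, 0.0965.
Cohort A: 0.2228×0.3 + 0.1320×1.2 + 0.1983×2.4 + 0.1263×3.6 + 0.1548×5.2 + 0.0692×5.1 + 0.0965×9.7 = 3.2499 per 1 000.
Cohort D: 0.2228×0.4 + 0.1320×1.8 + 0.1983×2.9 + 0.1263×4.8 + 0.1548×6.1 + 0.0692×8.1 + 0.0965×9.6 = 3.9396 per 1 000.
The crude rates (4.07 vs 3.91) would put Cohort A higher, but that reflects its age composition; once standardized to a common age structure, Cohort D has the higher underlying rate.

Cohort D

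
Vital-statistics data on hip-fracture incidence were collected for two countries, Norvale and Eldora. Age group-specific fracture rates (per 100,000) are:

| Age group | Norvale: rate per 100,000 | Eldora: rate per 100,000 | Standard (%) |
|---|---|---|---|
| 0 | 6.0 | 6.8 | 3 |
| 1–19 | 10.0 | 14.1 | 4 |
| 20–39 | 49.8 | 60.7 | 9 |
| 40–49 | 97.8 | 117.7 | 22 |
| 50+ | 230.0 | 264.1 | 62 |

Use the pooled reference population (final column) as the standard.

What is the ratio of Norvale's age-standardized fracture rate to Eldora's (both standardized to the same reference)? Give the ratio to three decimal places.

Standard weights: 0.03, 0.04, 0.09, 0.22, 0.62.
Norvale: 0.0300×6.0 + 0.0400×10.0 + 0.0900×49.8 + 0.2200×97.8 + 0.6200×230.0 = 169.1780 per 100,000.
Eldora: 0.0300×6.8 + 0.0400×14.1 + 0.0900×60.7 + 0.2200×117.7 + 0.6200×264.1 = 195.8670 per 100,000.
Ratio = 169.1780 ÷ 195.8670 = 0.86374.

0.864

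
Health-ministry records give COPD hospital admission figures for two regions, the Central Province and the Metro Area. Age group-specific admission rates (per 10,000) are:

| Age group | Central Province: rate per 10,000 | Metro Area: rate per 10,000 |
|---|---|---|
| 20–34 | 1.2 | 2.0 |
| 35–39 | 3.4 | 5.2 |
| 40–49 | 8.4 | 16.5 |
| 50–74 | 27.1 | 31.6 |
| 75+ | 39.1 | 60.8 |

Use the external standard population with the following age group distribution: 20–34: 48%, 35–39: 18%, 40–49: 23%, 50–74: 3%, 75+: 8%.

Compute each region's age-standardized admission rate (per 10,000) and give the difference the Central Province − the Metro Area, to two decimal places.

Standard weights: 0.48, 0.18, 0.23, 0.03, 0.08.
The Central Province: 0.4800×1.2 + 0.1800×3.4 + 0.2300×8.4 + 0.0300×27.1 + 0.0800×39.1 = 7.0610 per 10,000.
The Metro Area: 0.4800×2.0 + 0.1800×5.2 + 0.2300×16.5 + 0.0300×31.6 + 0.0800×60.8 = 11.5030 per 10,000.
Difference = 7.0610 − 11.5030 = -4.4420.

-4.44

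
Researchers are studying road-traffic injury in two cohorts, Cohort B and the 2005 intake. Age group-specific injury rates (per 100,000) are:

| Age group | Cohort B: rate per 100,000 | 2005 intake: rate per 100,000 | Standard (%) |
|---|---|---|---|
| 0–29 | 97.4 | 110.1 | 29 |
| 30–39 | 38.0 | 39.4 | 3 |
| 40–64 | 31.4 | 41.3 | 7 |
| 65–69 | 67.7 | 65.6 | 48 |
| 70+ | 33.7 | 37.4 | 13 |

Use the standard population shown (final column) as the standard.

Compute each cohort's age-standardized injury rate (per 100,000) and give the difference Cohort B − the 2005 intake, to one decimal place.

-3.9

Standard weights: 0.29, 0.03, 0.07, 0.48, 0.13.
Cohort B: 0.2900×97.4 + 0.0300×38.0 + 0.0700×31.4 + 0.4800×67.7 + 0.1300×33.7 = 68.4610 per 100,000.
The 2005 intake: 0.2900×110.1 + 0.0300×39.4 + 0.0700×41.3 + 0.4800×65.6 + 0.1300×37.4 = 72.3520 per 100,000.
Difference = 68.4610 − 72.3520 = -3.8910.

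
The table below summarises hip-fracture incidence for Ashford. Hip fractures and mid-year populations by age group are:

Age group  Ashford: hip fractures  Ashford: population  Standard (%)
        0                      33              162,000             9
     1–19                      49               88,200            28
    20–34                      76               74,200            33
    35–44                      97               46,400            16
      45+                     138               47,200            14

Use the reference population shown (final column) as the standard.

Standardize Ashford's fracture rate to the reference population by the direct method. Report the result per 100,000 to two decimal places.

125.57

Age-specific rates per 100,000 for Ashford: 20.37, 55.56, 102.43, 209.05, 292.37.
Standard weights: 0.09, 0.28, 0.33, 0.16, 0.14.
Standardized rate: 0.0900×20.37 + 0.2800×55.56 + 0.3300×102.43 + 0.1600×209.05 + 0.1400×292.37 = 125.5699 per 100,000.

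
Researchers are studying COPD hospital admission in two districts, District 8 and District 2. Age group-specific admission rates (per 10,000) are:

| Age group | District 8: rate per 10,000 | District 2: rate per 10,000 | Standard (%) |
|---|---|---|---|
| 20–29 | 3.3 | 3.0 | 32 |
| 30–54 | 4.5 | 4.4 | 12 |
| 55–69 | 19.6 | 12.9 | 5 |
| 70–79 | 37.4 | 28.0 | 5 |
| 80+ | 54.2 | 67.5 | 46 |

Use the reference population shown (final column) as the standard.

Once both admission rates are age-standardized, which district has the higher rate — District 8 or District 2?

Standard weights: 0.32, 0.12, 0.05, 0.05, 0.46.
District 8: 0.3200×3.3 + 0.1200×4.5 + 0.0500×19.6 + 0.0500×37.4 + 0.4600×54.2 = 29.3780 per 10,000.
District 2: 0.3200×3.0 + 0.1200×4.4 + 0.0500×12.9 + 0.0500×28.0 + 0.4600×67.5 = 34.5830 per 10,000.

District 2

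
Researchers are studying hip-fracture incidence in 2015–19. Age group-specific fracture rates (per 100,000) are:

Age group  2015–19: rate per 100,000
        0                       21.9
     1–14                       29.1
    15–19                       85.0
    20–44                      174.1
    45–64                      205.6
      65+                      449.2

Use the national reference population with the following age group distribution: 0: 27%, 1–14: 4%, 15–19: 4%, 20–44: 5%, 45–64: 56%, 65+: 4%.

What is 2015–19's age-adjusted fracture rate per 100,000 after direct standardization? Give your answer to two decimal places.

Standard weights: 0.27, 0.04, 0.04, 0.05, 0.56, 0.04.
Standardized rate: 0.2700×21.9 + 0.0400×29.1 + 0.0400×85.0 + 0.0500×174.1 + 0.5600×205.6 + 0.0400×449.2 = 152.2860 per 100,000.

152.29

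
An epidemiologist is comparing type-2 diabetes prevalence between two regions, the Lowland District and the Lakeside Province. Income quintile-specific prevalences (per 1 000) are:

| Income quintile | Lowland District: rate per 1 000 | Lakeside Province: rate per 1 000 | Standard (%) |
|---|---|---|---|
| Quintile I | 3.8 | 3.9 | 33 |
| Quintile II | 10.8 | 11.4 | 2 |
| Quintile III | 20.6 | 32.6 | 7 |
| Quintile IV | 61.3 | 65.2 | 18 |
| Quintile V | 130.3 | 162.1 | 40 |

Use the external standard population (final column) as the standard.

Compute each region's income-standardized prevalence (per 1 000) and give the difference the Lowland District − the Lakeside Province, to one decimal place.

Standard weights: 0.33, 0.02, 0.07, 0.18, 0.40.
The Lowland District: 0.3300×3.8 + 0.0200×10.8 + 0.0700×20.6 + 0.1800×61.3 + 0.4000×130.3 = 66.0660 per 1 000.
The Lakeside Province: 0.3300×3.9 + 0.0200×11.4 + 0.0700×32.6 + 0.1800×65.2 + 0.4000×162.1 = 80.3730 per 1 000.
Difference = 66.0660 − 80.3730 = -14.3070.

-14.3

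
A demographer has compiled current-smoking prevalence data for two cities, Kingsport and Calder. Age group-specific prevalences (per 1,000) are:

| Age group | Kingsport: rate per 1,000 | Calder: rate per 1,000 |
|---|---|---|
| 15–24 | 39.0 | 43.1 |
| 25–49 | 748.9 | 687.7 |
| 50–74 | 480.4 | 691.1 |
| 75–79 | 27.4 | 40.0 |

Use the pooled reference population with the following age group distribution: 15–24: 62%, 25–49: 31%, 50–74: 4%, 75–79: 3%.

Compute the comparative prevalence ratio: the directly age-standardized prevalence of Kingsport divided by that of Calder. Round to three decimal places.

Standard weights: 0.62, 0.31, 0.04, 0.03.
Kingsport: 0.6200×39.0 + 0.3100×748.9 + 0.0400×480.4 + 0.0300×27.4 = 276.3770 per 1,000.
Calder: 0.6200×43.1 + 0.3100×687.7 + 0.0400×691.1 + 0.0300×40.0 = 268.7530 per 1,000.
Ratio = 276.3770 ÷ 268.7530 = 1.02837.

1.028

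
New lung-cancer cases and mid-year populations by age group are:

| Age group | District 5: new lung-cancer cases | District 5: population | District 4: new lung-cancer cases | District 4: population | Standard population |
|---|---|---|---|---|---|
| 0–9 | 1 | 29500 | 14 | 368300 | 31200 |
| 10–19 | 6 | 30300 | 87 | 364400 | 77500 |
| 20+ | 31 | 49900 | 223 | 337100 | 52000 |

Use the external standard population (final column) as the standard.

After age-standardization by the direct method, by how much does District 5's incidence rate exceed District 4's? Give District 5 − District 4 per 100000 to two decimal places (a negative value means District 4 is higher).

-3.35

Age-specific rates per 100000 for District 5: 3.39, 19.80, 62.12.
For District 4: 3.80, 23.87, 66.15.
Standard total = 160700; weights = 0.1942, 0.4823, 0.3236.
District 5: 0.1942×3.39 + 0.4823×19.80 + 0.3236×62.12 = 30.3104 per 100000.
District 4: 0.1942×3.80 + 0.4823×23.87 + 0.3236×66.15 = 33.6579 per 100000.
Difference = 30.3104 − 33.6579 = -3.3476.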